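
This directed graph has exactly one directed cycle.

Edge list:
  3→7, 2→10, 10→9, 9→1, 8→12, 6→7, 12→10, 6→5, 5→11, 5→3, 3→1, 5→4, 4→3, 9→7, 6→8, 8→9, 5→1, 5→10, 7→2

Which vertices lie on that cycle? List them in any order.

2, 7, 9, 10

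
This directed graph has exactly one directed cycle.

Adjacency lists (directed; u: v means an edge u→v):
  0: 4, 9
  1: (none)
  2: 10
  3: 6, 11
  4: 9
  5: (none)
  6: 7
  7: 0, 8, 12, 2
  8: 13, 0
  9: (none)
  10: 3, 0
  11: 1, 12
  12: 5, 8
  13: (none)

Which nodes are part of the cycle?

2, 3, 6, 7, 10

DFS with gray/black marking from 3:
3 gray
  6 gray
    7 gray
      0 gray
        4 gray
          9 gray
          9 black
        4 black
        0→9: 9 black — skip
      0 black
      8 gray
        13 gray
        13 black
        8→0: 0 black — skip
      8 black
      12 gray
        5 gray
        5 black
        12→8: 8 black — skip
      12 black
      2 gray
        10 gray
          10→3: 3 is gray → back edge
Back edge closes the cycle 3 → 6 → 7 → 2 → 10 → 3; its vertices are {2, 3, 6, 7, 10}.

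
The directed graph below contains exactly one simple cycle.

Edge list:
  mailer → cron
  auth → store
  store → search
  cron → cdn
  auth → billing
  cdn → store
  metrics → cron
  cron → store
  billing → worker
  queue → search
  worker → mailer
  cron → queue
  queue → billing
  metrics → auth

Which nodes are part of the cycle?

DFS with gray/black marking from cron:
cron gray
  cdn gray
    store gray
      search gray
      search black
    store black
  cdn black
  cron→store: store black — skip
  queue gray
    queue→search: search black — skip
    billing gray
      worker gray
        mailer gray
          mailer→cron: cron is gray → back edge
Back edge closes the cycle cron → queue → billing → worker → mailer → cron; its vertices are {cron, queue, mailer, worker, billing}.

cron, queue, mailer, worker, billing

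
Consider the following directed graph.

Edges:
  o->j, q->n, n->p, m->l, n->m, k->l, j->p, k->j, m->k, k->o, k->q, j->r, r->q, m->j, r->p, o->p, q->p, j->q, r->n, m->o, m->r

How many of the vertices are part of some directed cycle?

A vertex is on a directed cycle iff it belongs to a strongly connected component of size ≥ 2 (or has a self-loop).
The vertices on cycles are {j, k, m, n, o, q, r} — 7 in total.

7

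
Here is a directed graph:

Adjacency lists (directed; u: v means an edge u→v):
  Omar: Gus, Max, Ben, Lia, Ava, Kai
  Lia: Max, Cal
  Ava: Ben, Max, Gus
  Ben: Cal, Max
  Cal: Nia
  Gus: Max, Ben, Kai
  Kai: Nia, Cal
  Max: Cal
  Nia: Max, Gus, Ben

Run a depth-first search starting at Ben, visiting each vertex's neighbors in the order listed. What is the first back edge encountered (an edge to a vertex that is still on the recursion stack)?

Max→Cal

DFS from Ben (visiting each vertex's neighbors in the order listed); mark gray on enter, black on exit:
Ben gray
  Cal gray
    Nia gray
      Max gray
        Max→Cal: Cal is gray → back edge
First back edge: Max → Cal.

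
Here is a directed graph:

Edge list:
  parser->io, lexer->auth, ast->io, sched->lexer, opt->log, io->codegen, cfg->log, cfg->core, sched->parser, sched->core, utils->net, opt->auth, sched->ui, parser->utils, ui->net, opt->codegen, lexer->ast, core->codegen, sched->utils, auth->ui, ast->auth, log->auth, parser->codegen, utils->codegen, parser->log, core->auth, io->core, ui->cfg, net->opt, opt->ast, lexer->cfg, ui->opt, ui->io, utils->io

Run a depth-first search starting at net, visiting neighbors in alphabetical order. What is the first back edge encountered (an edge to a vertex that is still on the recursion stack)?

core->auth

DFS from net (visiting neighbors in alphabetical order); mark gray on enter, black on exit:
net gray
  opt gray
    ast gray
      auth gray
        ui gray
          cfg gray
            core gray
              core→auth: auth is gray → back edge
First back edge: core → auth.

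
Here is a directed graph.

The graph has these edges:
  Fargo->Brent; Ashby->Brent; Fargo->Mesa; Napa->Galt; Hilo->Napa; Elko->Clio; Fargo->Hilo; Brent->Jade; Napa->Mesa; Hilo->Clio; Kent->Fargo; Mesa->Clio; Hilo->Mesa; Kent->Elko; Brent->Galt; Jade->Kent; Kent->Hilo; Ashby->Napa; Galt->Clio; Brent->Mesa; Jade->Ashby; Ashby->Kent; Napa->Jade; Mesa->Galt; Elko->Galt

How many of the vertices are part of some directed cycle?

A vertex is on a directed cycle iff it belongs to a strongly connected component of size ≥ 2 (or has a self-loop).
The vertices on cycles are {Hilo, Jade, Kent, Napa, Ashby, Brent, Fargo} — 7 in total.

7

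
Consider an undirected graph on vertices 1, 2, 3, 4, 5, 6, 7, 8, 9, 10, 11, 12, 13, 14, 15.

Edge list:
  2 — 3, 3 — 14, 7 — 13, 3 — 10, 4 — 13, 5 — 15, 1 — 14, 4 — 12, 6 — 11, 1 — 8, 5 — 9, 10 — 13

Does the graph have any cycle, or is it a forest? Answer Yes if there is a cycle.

No

DFS, tracking each vertex's parent; an edge to a visited non-parent vertex closes a cycle.
Start from 14:
visit 14 (parent –)
  visit 3 (parent 14)
    visit 10 (parent 3)
      10–3: parent, skip
      visit 13 (parent 10)
        visit 4 (parent 13)
          visit 12 (parent 4)
            12–4: parent, skip
          4–13: parent, skip
        13–10: parent, skip
        visit 7 (parent 13)
          7–13: parent, skip
    visit 2 (parent 3)
      2–3: parent, skip
    3–14: parent, skip
  visit 1 (parent 14)
    visit 8 (parent 1)
      8–1: parent, skip
    1–14: parent, skip
visit 5 (parent –)
  visit 9 (parent 5)
    9–5: parent, skip
  visit 15 (parent 5)
    15–5: parent, skip
visit 6 (parent –)
  visit 11 (parent 6)
    11–6: parent, skip
No non-parent visited neighbor found — the graph is a forest.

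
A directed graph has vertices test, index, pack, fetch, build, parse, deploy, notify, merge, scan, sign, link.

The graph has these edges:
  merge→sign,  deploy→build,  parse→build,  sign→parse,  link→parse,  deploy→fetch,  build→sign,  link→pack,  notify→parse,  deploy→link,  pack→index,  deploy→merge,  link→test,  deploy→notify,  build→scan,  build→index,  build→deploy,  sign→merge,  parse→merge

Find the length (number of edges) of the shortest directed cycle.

For each vertex v, BFS finds the shortest path from v back to v.
The shortest such closed walk is build → deploy → build, length 2.

2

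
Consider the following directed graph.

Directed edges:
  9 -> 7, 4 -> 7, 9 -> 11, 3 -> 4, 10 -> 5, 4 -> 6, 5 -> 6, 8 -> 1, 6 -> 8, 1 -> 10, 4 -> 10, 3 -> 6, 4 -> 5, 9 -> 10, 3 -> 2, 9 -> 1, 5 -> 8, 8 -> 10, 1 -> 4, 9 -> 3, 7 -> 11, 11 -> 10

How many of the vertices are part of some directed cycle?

A vertex is on a directed cycle iff it belongs to a strongly connected component of size ≥ 2 (or has a self-loop).
The vertices on cycles are {1, 4, 5, 6, 7, 8, 10, 11} — 8 in total.

8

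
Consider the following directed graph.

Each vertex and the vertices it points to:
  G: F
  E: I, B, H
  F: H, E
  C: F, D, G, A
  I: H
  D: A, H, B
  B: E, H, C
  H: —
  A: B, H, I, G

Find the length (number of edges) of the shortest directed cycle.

For each vertex v, BFS finds the shortest path from v back to v.
The shortest such closed walk is E → B → E, length 2.

2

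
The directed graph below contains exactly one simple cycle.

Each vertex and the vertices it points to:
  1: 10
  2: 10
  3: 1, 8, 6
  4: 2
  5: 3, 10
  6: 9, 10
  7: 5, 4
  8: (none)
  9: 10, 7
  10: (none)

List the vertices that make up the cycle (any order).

3, 5, 6, 7, 9

DFS with gray/black marking from 7:
7 gray
  5 gray
    3 gray
      1 gray
        10 gray
        10 black
      1 black
      8 gray
      8 black
      6 gray
        9 gray
          9→10: 10 black — skip
          9→7: 7 is gray → back edge
Back edge closes the cycle 7 → 5 → 3 → 6 → 9 → 7; its vertices are {3, 5, 6, 7, 9}.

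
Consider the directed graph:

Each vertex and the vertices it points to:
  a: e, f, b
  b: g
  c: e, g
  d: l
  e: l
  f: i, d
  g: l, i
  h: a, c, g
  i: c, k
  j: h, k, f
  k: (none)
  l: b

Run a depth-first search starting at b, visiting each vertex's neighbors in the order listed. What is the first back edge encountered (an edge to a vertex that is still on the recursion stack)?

l->b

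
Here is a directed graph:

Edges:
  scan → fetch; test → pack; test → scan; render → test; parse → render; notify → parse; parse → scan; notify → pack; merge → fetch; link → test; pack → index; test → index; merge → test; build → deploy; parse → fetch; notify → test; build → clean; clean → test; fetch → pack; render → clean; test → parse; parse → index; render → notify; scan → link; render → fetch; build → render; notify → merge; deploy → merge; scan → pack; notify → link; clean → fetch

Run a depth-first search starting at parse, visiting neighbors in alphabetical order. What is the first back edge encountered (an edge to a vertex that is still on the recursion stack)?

DFS from parse (visiting neighbors in alphabetical order); mark gray on enter, black on exit:
parse gray
  fetch gray
    pack gray
      index gray
      index black
    pack black
  fetch black
  parse→index: index black — skip
  render gray
    clean gray
      clean→fetch: fetch black — skip
      test gray
        test→index: index black — skip
        test→pack: pack black — skip
        test→parse: parse is gray → back edge
First back edge: test → parse.

test→parse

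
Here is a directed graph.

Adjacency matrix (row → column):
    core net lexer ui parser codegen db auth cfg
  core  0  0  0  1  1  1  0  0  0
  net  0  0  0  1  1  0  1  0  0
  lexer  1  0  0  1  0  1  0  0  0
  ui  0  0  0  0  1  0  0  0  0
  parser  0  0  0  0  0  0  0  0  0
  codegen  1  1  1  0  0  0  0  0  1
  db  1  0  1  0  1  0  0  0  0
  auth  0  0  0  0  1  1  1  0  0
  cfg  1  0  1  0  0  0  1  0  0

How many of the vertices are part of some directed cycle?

6

A vertex is on a directed cycle iff it belongs to a strongly connected component of size ≥ 2 (or has a self-loop).
The vertices on cycles are {db, cfg, net, core, lexer, codegen} — 6 in total.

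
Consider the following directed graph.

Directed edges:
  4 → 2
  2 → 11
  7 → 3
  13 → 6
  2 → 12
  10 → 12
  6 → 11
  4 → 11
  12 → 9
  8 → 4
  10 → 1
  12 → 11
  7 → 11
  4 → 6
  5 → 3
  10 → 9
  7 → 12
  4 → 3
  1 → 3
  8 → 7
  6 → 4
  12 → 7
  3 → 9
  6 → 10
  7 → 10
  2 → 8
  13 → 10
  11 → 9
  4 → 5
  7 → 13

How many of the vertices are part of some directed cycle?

A vertex is on a directed cycle iff it belongs to a strongly connected component of size ≥ 2 (or has a self-loop).
The vertices on cycles are {2, 4, 6, 7, 8, 10, 12, 13} — 8 in total.

8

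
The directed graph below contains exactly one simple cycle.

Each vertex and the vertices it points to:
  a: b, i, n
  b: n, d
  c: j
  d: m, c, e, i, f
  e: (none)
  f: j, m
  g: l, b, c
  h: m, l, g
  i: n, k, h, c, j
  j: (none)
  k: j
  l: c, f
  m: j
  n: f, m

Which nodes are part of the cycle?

DFS with gray/black marking from b:
b gray
  n gray
    f gray
      j gray
      j black
      m gray
        m→j: j black — skip
      m black
    f black
    n→m: m black — skip
  n black
  d gray
    d→m: m black — skip
    c gray
      c→j: j black — skip
    c black
    e gray
    e black
    i gray
      i→n: n black — skip
      k gray
        k→j: j black — skip
      k black
      h gray
        h→m: m black — skip
        l gray
          l→c: c black — skip
          l→f: f black — skip
        l black
        g gray
          g→l: l black — skip
          g→b: b is gray → back edge
Back edge closes the cycle b → d → i → h → g → b; its vertices are {b, d, g, h, i}.

b, d, g, h, i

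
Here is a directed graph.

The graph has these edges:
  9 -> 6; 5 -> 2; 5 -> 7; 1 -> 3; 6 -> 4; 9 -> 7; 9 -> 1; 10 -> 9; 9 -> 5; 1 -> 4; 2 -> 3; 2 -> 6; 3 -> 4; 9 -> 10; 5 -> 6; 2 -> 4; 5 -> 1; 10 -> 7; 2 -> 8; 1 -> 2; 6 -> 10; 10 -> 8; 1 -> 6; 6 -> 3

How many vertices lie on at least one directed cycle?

6

A vertex is on a directed cycle iff it belongs to a strongly connected component of size ≥ 2 (or has a self-loop).
The vertices on cycles are {1, 2, 5, 6, 9, 10} — 6 in total.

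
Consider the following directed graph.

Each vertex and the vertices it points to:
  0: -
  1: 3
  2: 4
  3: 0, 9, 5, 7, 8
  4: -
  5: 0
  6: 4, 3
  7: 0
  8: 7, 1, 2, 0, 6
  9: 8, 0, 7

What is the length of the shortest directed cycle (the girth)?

3

For each vertex v, BFS finds the shortest path from v back to v.
The shortest such closed walk is 3 → 8 → 1 → 3, length 3.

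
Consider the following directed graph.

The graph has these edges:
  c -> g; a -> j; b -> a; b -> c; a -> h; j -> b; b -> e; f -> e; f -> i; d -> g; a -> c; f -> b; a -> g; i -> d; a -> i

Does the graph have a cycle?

Yes

DFS with white/gray/black marking, starting from h:
h gray
h black
a gray
  g gray
  g black
  a→h: h black — skip
  c gray
    c→g: g black — skip
  c black
  i gray
    d gray
      d→g: g black — skip
    d black
  i black
  j gray
    b gray
      b→a: a is gray → back edge
Back edge found, so a cycle exists: a → j → b → a.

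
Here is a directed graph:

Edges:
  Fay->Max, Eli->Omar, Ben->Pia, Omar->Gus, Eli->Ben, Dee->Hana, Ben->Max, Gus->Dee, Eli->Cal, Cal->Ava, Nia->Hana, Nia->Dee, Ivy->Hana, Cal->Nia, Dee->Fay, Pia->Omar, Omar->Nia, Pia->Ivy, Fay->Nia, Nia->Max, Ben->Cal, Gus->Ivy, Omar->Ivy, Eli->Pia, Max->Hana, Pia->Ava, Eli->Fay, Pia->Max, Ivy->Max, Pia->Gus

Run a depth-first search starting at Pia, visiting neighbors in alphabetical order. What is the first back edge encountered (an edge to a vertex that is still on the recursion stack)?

DFS from Pia (visiting neighbors in alphabetical order); mark gray on enter, black on exit:
Pia gray
  Ava gray
  Ava black
  Gus gray
    Dee gray
      Fay gray
        Max gray
          Hana gray
          Hana black
        Max black
        Nia gray
          Nia→Dee: Dee is gray → back edge
First back edge: Nia → Dee.

Nia->Dee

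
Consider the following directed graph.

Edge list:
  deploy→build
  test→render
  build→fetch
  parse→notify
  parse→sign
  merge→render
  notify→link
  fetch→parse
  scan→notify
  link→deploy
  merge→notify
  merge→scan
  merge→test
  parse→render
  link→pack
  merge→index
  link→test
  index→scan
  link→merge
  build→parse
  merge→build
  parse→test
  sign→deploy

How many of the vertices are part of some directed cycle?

A vertex is on a directed cycle iff it belongs to a strongly connected component of size ≥ 2 (or has a self-loop).
The vertices on cycles are {link, scan, sign, build, fetch, index, merge, parse, deploy, notify} — 10 in total.

10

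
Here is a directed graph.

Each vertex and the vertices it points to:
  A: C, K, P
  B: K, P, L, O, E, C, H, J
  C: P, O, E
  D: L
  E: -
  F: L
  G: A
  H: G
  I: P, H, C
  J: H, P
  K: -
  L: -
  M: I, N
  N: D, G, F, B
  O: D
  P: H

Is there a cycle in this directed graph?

Yes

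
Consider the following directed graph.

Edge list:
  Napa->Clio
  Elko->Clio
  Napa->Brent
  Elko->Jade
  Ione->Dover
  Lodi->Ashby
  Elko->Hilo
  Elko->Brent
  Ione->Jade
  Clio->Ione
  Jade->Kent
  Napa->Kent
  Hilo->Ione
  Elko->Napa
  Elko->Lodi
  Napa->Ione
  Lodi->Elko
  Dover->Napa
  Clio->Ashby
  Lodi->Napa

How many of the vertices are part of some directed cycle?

6

A vertex is on a directed cycle iff it belongs to a strongly connected component of size ≥ 2 (or has a self-loop).
The vertices on cycles are {Clio, Elko, Ione, Lodi, Napa, Dover} — 6 in total.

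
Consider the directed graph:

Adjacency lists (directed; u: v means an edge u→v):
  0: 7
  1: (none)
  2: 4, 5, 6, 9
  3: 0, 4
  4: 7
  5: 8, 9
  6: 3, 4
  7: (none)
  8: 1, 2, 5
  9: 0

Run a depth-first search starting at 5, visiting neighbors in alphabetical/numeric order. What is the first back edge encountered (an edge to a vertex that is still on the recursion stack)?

2->5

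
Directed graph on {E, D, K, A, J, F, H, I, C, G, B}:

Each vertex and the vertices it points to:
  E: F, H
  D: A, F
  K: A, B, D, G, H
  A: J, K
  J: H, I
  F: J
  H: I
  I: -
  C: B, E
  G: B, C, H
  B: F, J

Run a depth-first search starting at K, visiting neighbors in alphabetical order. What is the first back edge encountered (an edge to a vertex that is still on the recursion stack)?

DFS from K (visiting neighbors in alphabetical order); mark gray on enter, black on exit:
K gray
  A gray
    J gray
      H gray
        I gray
        I black
      H black
      J→I: I black — skip
    J black
    A→K: K is gray → back edge
First back edge: A → K.

A→K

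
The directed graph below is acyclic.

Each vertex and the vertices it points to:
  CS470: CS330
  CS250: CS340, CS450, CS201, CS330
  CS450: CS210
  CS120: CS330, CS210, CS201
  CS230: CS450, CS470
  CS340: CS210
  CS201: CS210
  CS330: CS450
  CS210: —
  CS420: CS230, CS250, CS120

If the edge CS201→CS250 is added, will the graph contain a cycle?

Adding CS201→CS250 creates a cycle iff CS250 can already reach CS201.
Path from CS250: CS250 → CS201.
So CS250 → … → CS201 → CS250 is a cycle.

Yes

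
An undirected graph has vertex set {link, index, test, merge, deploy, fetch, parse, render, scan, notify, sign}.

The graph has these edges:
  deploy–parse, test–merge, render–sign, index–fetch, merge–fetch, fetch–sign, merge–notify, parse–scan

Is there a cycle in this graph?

No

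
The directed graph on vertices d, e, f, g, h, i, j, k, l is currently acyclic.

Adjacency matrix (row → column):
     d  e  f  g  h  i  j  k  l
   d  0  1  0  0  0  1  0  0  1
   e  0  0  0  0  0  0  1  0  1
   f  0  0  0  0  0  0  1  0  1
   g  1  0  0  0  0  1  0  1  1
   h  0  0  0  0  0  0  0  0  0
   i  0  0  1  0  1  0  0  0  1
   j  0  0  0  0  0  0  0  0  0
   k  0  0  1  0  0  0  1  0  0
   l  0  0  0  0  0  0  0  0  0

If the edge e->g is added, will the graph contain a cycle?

Yes

Adding e→g creates a cycle iff g can already reach e.
Path from g: g → d → e.
So g → … → e → g is a cycle.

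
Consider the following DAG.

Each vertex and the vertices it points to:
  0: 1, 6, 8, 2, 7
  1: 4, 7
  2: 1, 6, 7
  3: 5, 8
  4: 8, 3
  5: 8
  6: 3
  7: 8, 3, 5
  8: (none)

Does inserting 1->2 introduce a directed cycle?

Adding 1→2 creates a cycle iff 2 can already reach 1.
Path from 2: 2 → 1.
So 2 → … → 1 → 2 is a cycle.

Yes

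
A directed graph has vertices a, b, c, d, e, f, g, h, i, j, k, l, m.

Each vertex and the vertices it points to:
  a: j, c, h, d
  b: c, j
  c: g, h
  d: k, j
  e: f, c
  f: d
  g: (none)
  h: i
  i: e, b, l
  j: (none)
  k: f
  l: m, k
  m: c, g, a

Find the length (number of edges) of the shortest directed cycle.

For each vertex v, BFS finds the shortest path from v back to v.
The shortest such closed walk is k → f → d → k, length 3.

3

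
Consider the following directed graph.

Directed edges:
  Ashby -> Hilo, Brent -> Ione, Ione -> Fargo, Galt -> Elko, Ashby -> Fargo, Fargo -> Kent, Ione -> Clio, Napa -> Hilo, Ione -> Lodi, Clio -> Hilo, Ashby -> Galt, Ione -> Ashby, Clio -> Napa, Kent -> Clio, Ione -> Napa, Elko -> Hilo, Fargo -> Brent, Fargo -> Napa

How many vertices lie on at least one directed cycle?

A vertex is on a directed cycle iff it belongs to a strongly connected component of size ≥ 2 (or has a self-loop).
The vertices on cycles are {Ione, Ashby, Brent, Fargo} — 4 in total.

4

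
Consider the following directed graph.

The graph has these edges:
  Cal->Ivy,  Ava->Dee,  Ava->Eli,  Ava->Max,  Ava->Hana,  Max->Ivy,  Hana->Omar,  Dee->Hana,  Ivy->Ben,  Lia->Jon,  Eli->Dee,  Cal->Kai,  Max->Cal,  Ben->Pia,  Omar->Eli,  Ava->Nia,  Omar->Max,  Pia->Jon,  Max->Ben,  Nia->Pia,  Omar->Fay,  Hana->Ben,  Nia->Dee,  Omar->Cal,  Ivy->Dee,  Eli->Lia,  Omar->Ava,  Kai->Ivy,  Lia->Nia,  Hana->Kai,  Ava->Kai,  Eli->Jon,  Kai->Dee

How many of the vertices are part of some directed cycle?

11

A vertex is on a directed cycle iff it belongs to a strongly connected component of size ≥ 2 (or has a self-loop).
The vertices on cycles are {Ava, Cal, Dee, Eli, Ivy, Kai, Lia, Max, Nia, Hana, Omar} — 11 in total.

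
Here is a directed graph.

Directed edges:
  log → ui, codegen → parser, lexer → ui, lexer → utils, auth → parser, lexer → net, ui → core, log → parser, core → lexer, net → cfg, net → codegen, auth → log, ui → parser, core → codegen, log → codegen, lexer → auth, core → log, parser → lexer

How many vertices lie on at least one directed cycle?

8

A vertex is on a directed cycle iff it belongs to a strongly connected component of size ≥ 2 (or has a self-loop).
The vertices on cycles are {ui, log, net, auth, core, lexer, parser, codegen} — 8 in total.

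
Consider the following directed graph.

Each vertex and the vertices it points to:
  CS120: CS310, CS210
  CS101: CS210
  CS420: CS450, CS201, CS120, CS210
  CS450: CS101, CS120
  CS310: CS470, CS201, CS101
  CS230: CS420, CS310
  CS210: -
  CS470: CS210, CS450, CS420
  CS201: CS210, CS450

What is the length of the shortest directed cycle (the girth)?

4

For each vertex v, BFS finds the shortest path from v back to v.
The shortest such closed walk is CS420 → CS120 → CS310 → CS470 → CS420, length 4.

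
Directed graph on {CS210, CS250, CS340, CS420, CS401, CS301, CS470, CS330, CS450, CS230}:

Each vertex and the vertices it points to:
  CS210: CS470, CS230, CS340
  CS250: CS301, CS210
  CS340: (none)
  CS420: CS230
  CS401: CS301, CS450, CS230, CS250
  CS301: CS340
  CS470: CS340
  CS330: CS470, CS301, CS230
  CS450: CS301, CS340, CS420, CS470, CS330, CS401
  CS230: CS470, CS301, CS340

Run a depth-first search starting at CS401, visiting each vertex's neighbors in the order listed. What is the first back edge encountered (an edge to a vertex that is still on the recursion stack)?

DFS from CS401 (visiting each vertex's neighbors in the order listed); mark gray on enter, black on exit:
CS401 gray
  CS301 gray
    CS340 gray
    CS340 black
  CS301 black
  CS450 gray
    CS450→CS301: CS301 black — skip
    CS450→CS340: CS340 black — skip
    CS420 gray
      CS230 gray
        CS470 gray
          CS470→CS340: CS340 black — skip
        CS470 black
        CS230→CS301: CS301 black — skip
        CS230→CS340: CS340 black — skip
      CS230 black
    CS420 black
    CS450→CS470: CS470 black — skip
    CS330 gray
      CS330→CS470: CS470 black — skip
      CS330→CS301: CS301 black — skip
      CS330→CS230: CS230 black — skip
    CS330 black
    CS450→CS401: CS401 is gray → back edge
First back edge: CS450 → CS401.

CS450→CS401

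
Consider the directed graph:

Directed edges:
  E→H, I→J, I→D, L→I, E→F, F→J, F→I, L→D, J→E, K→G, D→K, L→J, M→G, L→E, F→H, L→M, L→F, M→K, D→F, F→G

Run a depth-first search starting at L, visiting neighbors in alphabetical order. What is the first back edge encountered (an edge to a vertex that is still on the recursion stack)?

I->D

DFS from L (visiting neighbors in alphabetical order); mark gray on enter, black on exit:
L gray
  D gray
    F gray
      G gray
      G black
      H gray
      H black
      I gray
        I→D: D is gray → back edge
First back edge: I → D.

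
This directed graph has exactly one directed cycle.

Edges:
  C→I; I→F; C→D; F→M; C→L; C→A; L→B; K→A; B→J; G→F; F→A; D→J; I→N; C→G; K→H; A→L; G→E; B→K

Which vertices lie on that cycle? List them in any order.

A, B, K, L

DFS with gray/black marking from L:
L gray
  B gray
    J gray
    J black
    K gray
      A gray
        A→L: L is gray → back edge
Back edge closes the cycle L → B → K → A → L; its vertices are {A, B, K, L}.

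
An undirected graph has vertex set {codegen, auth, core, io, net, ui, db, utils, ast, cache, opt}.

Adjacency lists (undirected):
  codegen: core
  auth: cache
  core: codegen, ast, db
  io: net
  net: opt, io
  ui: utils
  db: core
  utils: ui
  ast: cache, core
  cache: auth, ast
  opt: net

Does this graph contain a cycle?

No

DFS, tracking each vertex's parent; an edge to a visited non-parent vertex closes a cycle.
Start from db:
visit db (parent –)
  visit core (parent db)
    visit codegen (parent core)
      codegen–core: parent, skip
    visit ast (parent core)
      visit cache (parent ast)
        visit auth (parent cache)
          auth–cache: parent, skip
        cache–ast: parent, skip
      ast–core: parent, skip
    core–db: parent, skip
visit io (parent –)
  visit net (parent io)
    visit opt (parent net)
      opt–net: parent, skip
    net–io: parent, skip
visit ui (parent –)
  visit utils (parent ui)
    utils–ui: parent, skip
No non-parent visited neighbor found — the graph is a forest.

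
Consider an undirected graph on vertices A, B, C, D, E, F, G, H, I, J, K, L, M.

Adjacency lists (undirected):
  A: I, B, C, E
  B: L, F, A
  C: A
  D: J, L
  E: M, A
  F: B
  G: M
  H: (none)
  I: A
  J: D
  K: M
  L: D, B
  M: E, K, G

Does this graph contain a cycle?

DFS, tracking each vertex's parent; an edge to a visited non-parent vertex closes a cycle.
Start from M:
visit M (parent –)
  visit E (parent M)
    E–M: parent, skip
    visit A (parent E)
      visit I (parent A)
        I–A: parent, skip
      visit B (parent A)
        visit L (parent B)
          visit D (parent L)
            visit J (parent D)
              J–D: parent, skip
            D–L: parent, skip
          L–B: parent, skip
        visit F (parent B)
          F–B: parent, skip
        B–A: parent, skip
      visit C (parent A)
        C–A: parent, skip
      A–E: parent, skip
  visit K (parent M)
    K–M: parent, skip
  visit G (parent M)
    G–M: parent, skip
visit H (parent –)
No non-parent visited neighbor found — the graph is a forest.

No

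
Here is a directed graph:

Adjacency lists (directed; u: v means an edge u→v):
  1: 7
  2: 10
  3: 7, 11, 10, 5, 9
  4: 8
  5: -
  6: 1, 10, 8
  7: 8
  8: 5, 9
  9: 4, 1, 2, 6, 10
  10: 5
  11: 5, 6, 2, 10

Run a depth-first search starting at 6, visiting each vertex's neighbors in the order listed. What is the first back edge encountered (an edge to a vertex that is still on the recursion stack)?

4→8

DFS from 6 (visiting each vertex's neighbors in the order listed); mark gray on enter, black on exit:
6 gray
  1 gray
    7 gray
      8 gray
        5 gray
        5 black
        9 gray
          4 gray
            4→8: 8 is gray → back edge
First back edge: 4 → 8.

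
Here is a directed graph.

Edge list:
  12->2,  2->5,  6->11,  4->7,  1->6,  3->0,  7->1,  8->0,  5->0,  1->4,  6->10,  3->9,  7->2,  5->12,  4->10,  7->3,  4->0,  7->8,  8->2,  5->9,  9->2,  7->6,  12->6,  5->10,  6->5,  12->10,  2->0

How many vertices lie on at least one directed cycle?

8

A vertex is on a directed cycle iff it belongs to a strongly connected component of size ≥ 2 (or has a self-loop).
The vertices on cycles are {1, 2, 4, 5, 6, 7, 9, 12} — 8 in total.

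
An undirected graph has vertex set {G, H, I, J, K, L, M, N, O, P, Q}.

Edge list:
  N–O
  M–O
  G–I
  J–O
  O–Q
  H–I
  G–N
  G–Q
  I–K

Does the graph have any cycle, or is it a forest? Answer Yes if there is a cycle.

Yes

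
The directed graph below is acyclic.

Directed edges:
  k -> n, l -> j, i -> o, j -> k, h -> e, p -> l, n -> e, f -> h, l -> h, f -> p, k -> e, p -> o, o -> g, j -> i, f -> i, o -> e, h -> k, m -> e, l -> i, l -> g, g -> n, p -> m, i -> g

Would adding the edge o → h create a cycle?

No

Adding o→h creates a cycle iff h can already reach o.
Explore from h: no path reaches o. The graph stays acyclic.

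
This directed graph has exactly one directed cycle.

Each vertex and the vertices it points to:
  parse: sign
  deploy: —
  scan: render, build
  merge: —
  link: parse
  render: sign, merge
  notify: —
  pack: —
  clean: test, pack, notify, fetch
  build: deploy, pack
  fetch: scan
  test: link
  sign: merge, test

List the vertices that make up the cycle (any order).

DFS with gray/black marking from test:
test gray
  link gray
    parse gray
      sign gray
        merge gray
        merge black
        sign→test: test is gray → back edge
Back edge closes the cycle test → link → parse → sign → test; its vertices are {link, sign, test, parse}.

link, sign, test, parse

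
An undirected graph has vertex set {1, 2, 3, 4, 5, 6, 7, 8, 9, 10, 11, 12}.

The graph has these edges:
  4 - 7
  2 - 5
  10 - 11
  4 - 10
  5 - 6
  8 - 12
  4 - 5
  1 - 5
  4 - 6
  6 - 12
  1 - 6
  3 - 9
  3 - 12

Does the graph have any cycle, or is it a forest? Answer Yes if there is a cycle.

Yes

DFS, tracking each vertex's parent; an edge to a visited non-parent vertex closes a cycle.
Start from 7:
visit 7 (parent –)
  visit 4 (parent 7)
    4–7: parent, skip
    visit 6 (parent 4)
      visit 12 (parent 6)
        visit 8 (parent 12)
          8–12: parent, skip
        12–6: parent, skip
        visit 3 (parent 12)
          visit 9 (parent 3)
            9–3: parent, skip
          3–12: parent, skip
      6–4: parent, skip
      visit 1 (parent 6)
        1–6: parent, skip
        visit 5 (parent 1)
          5–6: 6 visited and ≠ parent → cycle
Cycle: 6 – 1 – 5 – 6.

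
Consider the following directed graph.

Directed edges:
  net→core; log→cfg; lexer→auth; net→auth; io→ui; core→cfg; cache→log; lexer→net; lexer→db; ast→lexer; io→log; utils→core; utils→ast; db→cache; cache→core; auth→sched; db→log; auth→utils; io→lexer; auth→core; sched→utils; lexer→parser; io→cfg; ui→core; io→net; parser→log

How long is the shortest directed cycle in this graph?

4

For each vertex v, BFS finds the shortest path from v back to v.
The shortest such closed walk is lexer → auth → utils → ast → lexer, length 4.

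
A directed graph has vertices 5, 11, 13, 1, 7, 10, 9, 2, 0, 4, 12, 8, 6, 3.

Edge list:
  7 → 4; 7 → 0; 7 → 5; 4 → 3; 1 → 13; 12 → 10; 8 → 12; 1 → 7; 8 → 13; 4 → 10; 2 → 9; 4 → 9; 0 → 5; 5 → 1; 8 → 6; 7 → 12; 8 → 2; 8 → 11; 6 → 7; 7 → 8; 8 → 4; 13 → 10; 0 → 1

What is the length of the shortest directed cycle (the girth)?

For each vertex v, BFS finds the shortest path from v back to v.
The shortest such closed walk is 7 → 0 → 1 → 7, length 3.

3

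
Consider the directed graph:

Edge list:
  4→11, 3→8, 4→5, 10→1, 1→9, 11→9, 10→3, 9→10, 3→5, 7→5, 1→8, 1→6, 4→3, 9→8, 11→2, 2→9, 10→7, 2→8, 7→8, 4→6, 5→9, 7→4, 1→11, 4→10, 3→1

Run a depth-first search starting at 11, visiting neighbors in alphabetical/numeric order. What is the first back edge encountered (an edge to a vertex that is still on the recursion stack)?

DFS from 11 (visiting neighbors in alphabetical/numeric order); mark gray on enter, black on exit:
11 gray
  2 gray
    8 gray
    8 black
    9 gray
      9→8: 8 black — skip
      10 gray
        1 gray
          6 gray
          6 black
          1→8: 8 black — skip
          1→9: 9 is gray → back edge
First back edge: 1 → 9.

1→9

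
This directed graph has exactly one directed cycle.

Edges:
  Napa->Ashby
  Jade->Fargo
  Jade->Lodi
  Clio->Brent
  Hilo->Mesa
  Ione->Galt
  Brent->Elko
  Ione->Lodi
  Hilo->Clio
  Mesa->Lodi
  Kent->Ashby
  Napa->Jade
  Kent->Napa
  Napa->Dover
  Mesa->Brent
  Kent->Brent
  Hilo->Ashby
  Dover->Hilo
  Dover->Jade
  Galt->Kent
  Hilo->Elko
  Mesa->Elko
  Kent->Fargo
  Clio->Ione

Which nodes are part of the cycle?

DFS with gray/black marking from Napa:
Napa gray
  Ashby gray
  Ashby black
  Dover gray
    Jade gray
      Fargo gray
      Fargo black
      Lodi gray
      Lodi black
    Jade black
    Hilo gray
      Elko gray
      Elko black
      Clio gray
        Brent gray
          Brent→Elko: Elko black — skip
        Brent black
        Ione gray
          Galt gray
            Kent gray
              Kent→Napa: Napa is gray → back edge
Back edge closes the cycle Napa → Dover → Hilo → Clio → Ione → Galt → Kent → Napa; its vertices are {Clio, Galt, Hilo, Ione, Kent, Napa, Dover}.

Clio, Galt, Hilo, Ione, Kent, Napa, Dover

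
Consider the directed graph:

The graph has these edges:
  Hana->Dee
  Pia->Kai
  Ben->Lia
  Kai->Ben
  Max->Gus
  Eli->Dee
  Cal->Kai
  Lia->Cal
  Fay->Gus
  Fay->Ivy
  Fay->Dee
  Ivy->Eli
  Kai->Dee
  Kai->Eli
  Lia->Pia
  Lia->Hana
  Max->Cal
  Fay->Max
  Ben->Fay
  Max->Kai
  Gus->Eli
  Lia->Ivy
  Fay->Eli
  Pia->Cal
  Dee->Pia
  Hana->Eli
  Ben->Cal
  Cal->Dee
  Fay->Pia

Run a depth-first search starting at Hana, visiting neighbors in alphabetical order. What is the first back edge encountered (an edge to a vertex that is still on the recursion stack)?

DFS from Hana (visiting neighbors in alphabetical order); mark gray on enter, black on exit:
Hana gray
  Dee gray
    Pia gray
      Cal gray
        Cal→Dee: Dee is gray → back edge
First back edge: Cal → Dee.

Cal→Dee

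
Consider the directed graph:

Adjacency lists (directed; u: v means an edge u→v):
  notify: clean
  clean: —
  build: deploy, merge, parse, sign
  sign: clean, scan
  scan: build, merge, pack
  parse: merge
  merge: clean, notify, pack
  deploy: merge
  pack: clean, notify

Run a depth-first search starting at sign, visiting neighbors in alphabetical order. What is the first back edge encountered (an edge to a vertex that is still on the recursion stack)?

build->sign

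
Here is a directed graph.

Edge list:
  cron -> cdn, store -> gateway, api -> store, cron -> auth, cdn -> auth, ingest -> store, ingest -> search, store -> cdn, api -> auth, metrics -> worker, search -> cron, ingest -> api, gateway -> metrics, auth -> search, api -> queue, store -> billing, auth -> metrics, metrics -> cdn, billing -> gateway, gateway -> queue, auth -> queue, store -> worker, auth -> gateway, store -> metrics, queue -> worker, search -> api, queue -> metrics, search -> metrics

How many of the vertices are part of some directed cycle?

A vertex is on a directed cycle iff it belongs to a strongly connected component of size ≥ 2 (or has a self-loop).
The vertices on cycles are {api, cdn, auth, cron, queue, store, search, billing, gateway, metrics} — 10 in total.

10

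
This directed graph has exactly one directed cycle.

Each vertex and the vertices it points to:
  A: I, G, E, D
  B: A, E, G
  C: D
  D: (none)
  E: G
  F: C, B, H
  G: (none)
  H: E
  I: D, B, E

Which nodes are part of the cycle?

A, B, I

DFS with gray/black marking from B:
B gray
  A gray
    I gray
      D gray
      D black
      I→B: B is gray → back edge
Back edge closes the cycle B → A → I → B; its vertices are {A, B, I}.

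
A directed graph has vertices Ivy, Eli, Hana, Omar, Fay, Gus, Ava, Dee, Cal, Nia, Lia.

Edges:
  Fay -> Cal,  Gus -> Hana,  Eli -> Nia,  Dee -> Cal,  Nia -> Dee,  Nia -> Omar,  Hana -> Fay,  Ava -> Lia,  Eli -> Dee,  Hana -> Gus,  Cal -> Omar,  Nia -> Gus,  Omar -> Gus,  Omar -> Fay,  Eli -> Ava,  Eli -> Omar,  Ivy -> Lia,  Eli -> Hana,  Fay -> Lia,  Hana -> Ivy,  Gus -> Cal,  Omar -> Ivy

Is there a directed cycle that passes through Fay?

Fay is on a cycle iff Fay can reach itself via ≥1 edge.
Fay → Cal → Omar → Fay — yes.

Yes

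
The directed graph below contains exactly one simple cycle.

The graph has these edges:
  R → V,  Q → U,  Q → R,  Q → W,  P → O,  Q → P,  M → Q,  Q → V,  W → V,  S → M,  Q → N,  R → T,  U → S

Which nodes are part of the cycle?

DFS with gray/black marking from Q:
Q gray
  P gray
    O gray
    O black
  P black
  W gray
    V gray
    V black
  W black
  R gray
    T gray
    T black
    R→V: V black — skip
  R black
  U gray
    S gray
      M gray
        M→Q: Q is gray → back edge
Back edge closes the cycle Q → U → S → M → Q; its vertices are {M, Q, S, U}.

M, Q, S, U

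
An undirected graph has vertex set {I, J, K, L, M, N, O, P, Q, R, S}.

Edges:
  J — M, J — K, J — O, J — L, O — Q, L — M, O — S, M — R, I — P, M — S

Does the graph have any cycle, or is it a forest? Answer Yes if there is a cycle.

DFS, tracking each vertex's parent; an edge to a visited non-parent vertex closes a cycle.
Start from R:
visit R (parent –)
  visit M (parent R)
    M–R: parent, skip
    visit L (parent M)
      L–M: parent, skip
      visit J (parent L)
        visit K (parent J)
          K–J: parent, skip
        J–M: M visited and ≠ parent → cycle
Cycle: M – L – J – M.

Yes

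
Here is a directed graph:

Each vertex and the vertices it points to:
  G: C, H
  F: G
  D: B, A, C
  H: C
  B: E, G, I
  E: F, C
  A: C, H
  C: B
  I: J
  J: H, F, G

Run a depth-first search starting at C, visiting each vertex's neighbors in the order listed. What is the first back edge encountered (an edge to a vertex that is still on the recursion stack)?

G→C

DFS from C (visiting each vertex's neighbors in the order listed); mark gray on enter, black on exit:
C gray
  B gray
    E gray
      F gray
        G gray
          G→C: C is gray → back edge
First back edge: G → C.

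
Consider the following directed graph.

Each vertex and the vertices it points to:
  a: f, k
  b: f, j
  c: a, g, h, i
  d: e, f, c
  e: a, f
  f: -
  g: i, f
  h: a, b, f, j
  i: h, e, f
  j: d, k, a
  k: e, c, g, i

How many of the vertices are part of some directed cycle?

10

A vertex is on a directed cycle iff it belongs to a strongly connected component of size ≥ 2 (or has a self-loop).
The vertices on cycles are {a, b, c, d, e, g, h, i, j, k} — 10 in total.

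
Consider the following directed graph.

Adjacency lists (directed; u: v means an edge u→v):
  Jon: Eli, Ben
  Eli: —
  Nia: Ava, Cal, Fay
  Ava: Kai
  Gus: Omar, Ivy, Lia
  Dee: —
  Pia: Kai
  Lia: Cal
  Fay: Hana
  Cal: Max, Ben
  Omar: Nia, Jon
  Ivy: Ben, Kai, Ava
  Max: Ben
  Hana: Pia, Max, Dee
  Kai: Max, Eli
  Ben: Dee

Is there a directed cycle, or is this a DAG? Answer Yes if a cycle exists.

No

DFS with white/gray/black marking, starting from Omar:
Omar gray
  Nia gray
    Ava gray
      Kai gray
        Max gray
          Ben gray
            Dee gray
            Dee black
          Ben black
        Max black
        Eli gray
        Eli black
      Kai black
    Ava black
    Cal gray
      Cal→Max: Max black — skip
      Cal→Ben: Ben black — skip
    Cal black
    Fay gray
      Hana gray
        Pia gray
          Pia→Kai: Kai black — skip
        Pia black
        Hana→Max: Max black — skip
        Hana→Dee: Dee black — skip
      Hana black
    Fay black
  Nia black
  Jon gray
    Jon→Eli: Eli black — skip
    Jon→Ben: Ben black — skip
  Jon black
Omar black
Gus gray
  Gus→Omar: Omar black — skip
  Ivy gray
    Ivy→Ben: Ben black — skip
    Ivy→Kai: Kai black — skip
    Ivy→Ava: Ava black — skip
  Ivy black
  Lia gray
    Lia→Cal: Cal black — skip
  Lia black
Gus black
Every edge goes to a white or black vertex — no back edge, so the graph is acyclic.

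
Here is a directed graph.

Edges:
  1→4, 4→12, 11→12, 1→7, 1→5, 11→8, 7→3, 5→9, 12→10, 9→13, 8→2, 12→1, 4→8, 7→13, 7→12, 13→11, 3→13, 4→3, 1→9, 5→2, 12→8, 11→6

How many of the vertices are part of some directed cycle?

A vertex is on a directed cycle iff it belongs to a strongly connected component of size ≥ 2 (or has a self-loop).
The vertices on cycles are {1, 3, 4, 5, 7, 9, 11, 12, 13} — 9 in total.

9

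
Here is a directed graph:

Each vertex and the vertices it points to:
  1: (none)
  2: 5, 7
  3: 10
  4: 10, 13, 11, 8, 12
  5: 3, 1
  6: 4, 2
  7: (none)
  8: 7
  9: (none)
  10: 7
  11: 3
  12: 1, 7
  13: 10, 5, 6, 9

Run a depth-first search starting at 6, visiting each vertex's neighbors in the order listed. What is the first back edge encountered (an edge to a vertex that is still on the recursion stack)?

13→6

DFS from 6 (visiting each vertex's neighbors in the order listed); mark gray on enter, black on exit:
6 gray
  4 gray
    10 gray
      7 gray
      7 black
    10 black
    13 gray
      13→10: 10 black — skip
      5 gray
        3 gray
          3→10: 10 black — skip
        3 black
        1 gray
        1 black
      5 black
      13→6: 6 is gray → back edge
First back edge: 13 → 6.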